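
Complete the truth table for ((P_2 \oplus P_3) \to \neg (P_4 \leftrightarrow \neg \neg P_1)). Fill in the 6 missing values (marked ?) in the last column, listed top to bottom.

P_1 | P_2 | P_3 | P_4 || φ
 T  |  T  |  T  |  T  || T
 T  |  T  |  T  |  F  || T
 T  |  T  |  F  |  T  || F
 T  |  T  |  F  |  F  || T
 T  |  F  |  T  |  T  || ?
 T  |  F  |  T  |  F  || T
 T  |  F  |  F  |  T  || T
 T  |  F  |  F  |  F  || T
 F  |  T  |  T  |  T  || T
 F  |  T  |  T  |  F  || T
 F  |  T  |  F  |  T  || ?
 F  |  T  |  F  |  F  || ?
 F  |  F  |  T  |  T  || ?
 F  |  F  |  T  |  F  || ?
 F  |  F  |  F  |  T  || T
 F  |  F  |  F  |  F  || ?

Row P_1=T, P_2=F, P_3=T, P_4=T: (P_2 \oplus P_3) = T, \neg (P_4 \leftrightarrow \neg \neg P_1) = F, so the formula = F.
Row P_1=F, P_2=T, P_3=F, P_4=T: (P_2 \oplus P_3) = T, \neg (P_4 \leftrightarrow \neg \neg P_1) = T, so the formula = T.
Row P_1=F, P_2=T, P_3=F, P_4=F: (P_2 \oplus P_3) = T, \neg (P_4 \leftrightarrow \neg \neg P_1) = F, so the formula = F.
Row P_1=F, P_2=F, P_3=T, P_4=T: (P_2 \oplus P_3) = T, \neg (P_4 \leftrightarrow \neg \neg P_1) = T, so the formula = T.
Row P_1=F, P_2=F, P_3=T, P_4=F: (P_2 \oplus P_3) = T, \neg (P_4 \leftrightarrow \neg \neg P_1) = F, so the formula = F.
Row P_1=F, P_2=F, P_3=F, P_4=F: (P_2 \oplus P_3) = F, \neg (P_4 \leftrightarrow \neg \neg P_1) = F, so the formula = T.

F, T, F, T, F, T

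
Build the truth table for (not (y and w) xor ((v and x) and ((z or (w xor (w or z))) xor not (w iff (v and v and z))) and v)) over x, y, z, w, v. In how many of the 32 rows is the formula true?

x | y | z | w | v || φ
1 | 1 | 1 | 1 | 1 || 1
1 | 1 | 1 | 1 | 0 || 0
1 | 1 | 1 | 0 | 1 || 1
1 | 1 | 1 | 0 | 0 || 1
1 | 1 | 0 | 1 | 1 || 1
1 | 1 | 0 | 1 | 0 || 0
1 | 1 | 0 | 0 | 1 || 1
1 | 1 | 0 | 0 | 0 || 1
1 | 0 | 1 | 1 | 1 || 0
1 | 0 | 1 | 1 | 0 || 1
1 | 0 | 1 | 0 | 1 || 1
1 | 0 | 1 | 0 | 0 || 1
1 | 0 | 0 | 1 | 1 || 0
1 | 0 | 0 | 1 | 0 || 1
1 | 0 | 0 | 0 | 1 || 1
1 | 0 | 0 | 0 | 0 || 1
0 | 1 | 1 | 1 | 1 || 0
0 | 1 | 1 | 1 | 0 || 0
0 | 1 | 1 | 0 | 1 || 1
0 | 1 | 1 | 0 | 0 || 1
0 | 1 | 0 | 1 | 1 || 0
0 | 1 | 0 | 1 | 0 || 0
0 | 1 | 0 | 0 | 1 || 1
0 | 1 | 0 | 0 | 0 || 1
0 | 0 | 1 | 1 | 1 || 1
0 | 0 | 1 | 1 | 0 || 1
0 | 0 | 1 | 0 | 1 || 1
0 | 0 | 1 | 0 | 0 || 1
0 | 0 | 0 | 1 | 1 || 1
0 | 0 | 0 | 1 | 0 || 1
0 | 0 | 0 | 0 | 1 || 1
0 | 0 | 0 | 0 | 0 || 1
The formula is true on 24 of the 32 rows.

24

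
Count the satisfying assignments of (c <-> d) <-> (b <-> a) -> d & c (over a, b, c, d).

a  b  c  d  |  (c <-> d)  (b <-> a)  (d & c)  ((b <-> a) -> (d & c))  φ
T  T  T  T  |      T          T         T               T             T
T  T  T  F  |      F          T         F               F             T
T  T  F  T  |      F          T         F               F             T
T  T  F  F  |      T          T         F               F             F
T  F  T  T  |      T          F         T               T             T
T  F  T  F  |      F          F         F               T             F
T  F  F  T  |      F          F         F               T             F
T  F  F  F  |      T          F         F               T             T
F  T  T  T  |      T          F         T               T             T
F  T  T  F  |      F          F         F               T             F
F  T  F  T  |      F          F         F               T             F
F  T  F  F  |      T          F         F               T             T
F  F  T  T  |      T          T         T               T             T
F  F  T  F  |      F          T         F               F             T
F  F  F  T  |      F          T         F               F             T
F  F  F  F  |      T          T         F               F             F
The formula is true on 10 of the 16 rows.

10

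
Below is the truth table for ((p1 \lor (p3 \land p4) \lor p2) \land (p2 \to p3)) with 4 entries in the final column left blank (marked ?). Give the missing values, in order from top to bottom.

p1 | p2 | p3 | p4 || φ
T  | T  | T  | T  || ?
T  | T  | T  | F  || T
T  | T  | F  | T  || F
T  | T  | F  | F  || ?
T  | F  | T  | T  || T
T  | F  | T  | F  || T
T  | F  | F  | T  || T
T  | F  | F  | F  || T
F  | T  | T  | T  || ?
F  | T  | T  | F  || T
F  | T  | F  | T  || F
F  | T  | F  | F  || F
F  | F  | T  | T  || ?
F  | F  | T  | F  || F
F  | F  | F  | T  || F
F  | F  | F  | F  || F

T, F, T, T

Row p1=T, p2=T, p3=T, p4=T: (p1 \lor (p3 \land p4) \lor p2) = T, (p2 \to p3) = T, so the formula = T.
Row p1=T, p2=T, p3=F, p4=F: (p1 \lor (p3 \land p4) \lor p2) = T, (p2 \to p3) = F, so the formula = F.
Row p1=F, p2=T, p3=T, p4=T: (p1 \lor (p3 \land p4) \lor p2) = T, (p2 \to p3) = T, so the formula = T.
Row p1=F, p2=F, p3=T, p4=T: (p1 \lor (p3 \land p4) \lor p2) = T, (p2 \to p3) = T, so the formula = T.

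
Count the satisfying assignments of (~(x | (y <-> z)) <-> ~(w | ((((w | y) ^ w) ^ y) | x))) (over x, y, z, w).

x  y  z  w     (y <-> z)  (x | (y <-> z))  ~(x | (y <-> z))  (w | y)  ((w | y) ^ w)  (((w | y) ^ w) ^ y)  ((((w | y) ^ w) ^ y) | x)  φ
F  F  F  F         T             T                F             F           F                 F                       F              F
F  F  F  T         T             T                F             T           F                 F                       F              T
F  F  T  F         F             F                T             F           F                 F                       F              T
F  F  T  T         F             F                T             T           F                 F                       F              F
F  T  F  F         F             F                T             T           T                 F                       F              T
F  T  F  T         F             F                T             T           F                 T                       T              F
F  T  T  F         T             T                F             T           T                 F                       F              F
F  T  T  T         T             T                F             T           F                 T                       T              T
T  F  F  F         T             T                F             F           F                 F                       T              T
T  F  F  T         T             T                F             T           F                 F                       T              T
T  F  T  F         F             T                F             F           F                 F                       T              T
T  F  T  T         F             T                F             T           F                 F                       T              T
T  T  F  F         F             T                F             T           T                 F                       T              T
T  T  F  T         F             T                F             T           F                 T                       T              T
T  T  T  F         T             T                F             T           T                 F                       T              T
T  T  T  T         T             T                F             T           F                 T                       T              T
The formula is true on 12 of the 16 rows.

12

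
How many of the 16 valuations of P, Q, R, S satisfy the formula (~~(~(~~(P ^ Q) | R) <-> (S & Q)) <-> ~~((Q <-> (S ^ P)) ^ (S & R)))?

6

  P      Q      R      S       (P ^ Q)  ~(P ^ Q)  ~~(P ^ Q)  (~~(P ^ Q) | R)  ~(~~(P ^ Q) | R)  (S & Q)  (S ^ P)  (Q <-> (S ^ P))  (S & R)  ((Q <-> (S ^ P)) ^ (S & R))  ~((Q <-> (S ^ P)) ^ (S & R))    φ  
False  False  False  False      False     True      False         False             True         False    False         True        False               True                        False              False
False  False  False   True      False     True      False         False             True         False     True        False        False              False                         True               True
False  False   True  False      False     True      False          True            False         False    False         True        False               True                        False               True
False  False   True   True      False     True      False          True            False         False     True        False         True               True                        False               True
False   True  False  False       True    False       True          True            False         False    False        False        False              False                         True              False
False   True  False   True       True    False       True          True            False          True     True         True        False               True                        False              False
False   True   True  False       True    False       True          True            False         False    False        False        False              False                         True              False
False   True   True   True       True    False       True          True            False          True     True         True         True              False                         True               True
 True  False  False  False       True    False       True          True            False         False     True        False        False              False                         True              False
 True  False  False   True       True    False       True          True            False         False    False         True        False               True                        False               True
 True  False   True  False       True    False       True          True            False         False     True        False        False              False                         True              False
 True  False   True   True       True    False       True          True            False         False    False         True         True              False                         True              False
 True   True  False  False      False     True      False         False             True         False     True         True        False               True                        False              False
 True   True  False   True      False     True      False         False             True          True    False        False        False              False                         True              False
 True   True   True  False      False     True      False          True            False         False     True         True        False               True                        False               True
 True   True   True   True      False     True      False          True            False          True    False        False         True               True                        False              False
The formula is true on 6 of the 16 rows.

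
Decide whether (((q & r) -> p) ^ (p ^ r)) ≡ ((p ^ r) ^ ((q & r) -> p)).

p | q | r | φ | ψ
- | - | - | - | -
F | F | F | T | T
F | F | T | F | F
F | T | F | T | T
F | T | T | T | T
T | F | F | F | F
T | F | T | T | T
T | T | F | F | F
T | T | T | T | T
The columns for φ and ψ agree on every row, so they are logically equivalent.

equivalent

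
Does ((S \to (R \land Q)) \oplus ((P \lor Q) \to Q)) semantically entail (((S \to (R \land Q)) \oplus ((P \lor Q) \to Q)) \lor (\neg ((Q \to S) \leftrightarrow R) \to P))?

yes

P | Q | R | S || φ | ψ
T | T | T | T || F | T
T | T | T | F || F | T
T | T | F | T || T | T
T | T | F | F || F | T
T | F | T | T || F | T
T | F | T | F || T | T
T | F | F | T || F | T
T | F | F | F || T | T
F | T | T | T || F | T
F | T | T | F || F | F
F | T | F | T || T | T
F | T | F | F || F | T
F | F | T | T || T | T
F | F | T | F || F | T
F | F | F | T || T | T
F | F | F | F || F | F
In every row where φ is true, ψ is also true, so φ ⊨ ψ.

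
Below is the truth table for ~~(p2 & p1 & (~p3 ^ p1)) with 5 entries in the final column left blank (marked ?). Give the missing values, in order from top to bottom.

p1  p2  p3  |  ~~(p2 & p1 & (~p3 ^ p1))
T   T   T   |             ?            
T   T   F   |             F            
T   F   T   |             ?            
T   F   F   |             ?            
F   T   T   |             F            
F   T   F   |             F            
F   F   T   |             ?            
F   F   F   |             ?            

Row p1=T, p2=T, p3=T: (p2 & p1 & (~p3 ^ p1)) = T, ~(p2 & p1 & (~p3 ^ p1)) = F, so ~~(p2 & p1 & (~p3 ^ p1)) = T.
Row p1=T, p2=F, p3=T: (p2 & p1 & (~p3 ^ p1)) = F, ~(p2 & p1 & (~p3 ^ p1)) = T, so ~~(p2 & p1 & (~p3 ^ p1)) = F.
Row p1=T, p2=F, p3=F: (p2 & p1 & (~p3 ^ p1)) = F, ~(p2 & p1 & (~p3 ^ p1)) = T, so ~~(p2 & p1 & (~p3 ^ p1)) = F.
Row p1=F, p2=F, p3=T: (p2 & p1 & (~p3 ^ p1)) = F, ~(p2 & p1 & (~p3 ^ p1)) = T, so ~~(p2 & p1 & (~p3 ^ p1)) = F.
Row p1=F, p2=F, p3=F: (p2 & p1 & (~p3 ^ p1)) = F, ~(p2 & p1 & (~p3 ^ p1)) = T, so ~~(p2 & p1 & (~p3 ^ p1)) = F.

T, F, F, F, F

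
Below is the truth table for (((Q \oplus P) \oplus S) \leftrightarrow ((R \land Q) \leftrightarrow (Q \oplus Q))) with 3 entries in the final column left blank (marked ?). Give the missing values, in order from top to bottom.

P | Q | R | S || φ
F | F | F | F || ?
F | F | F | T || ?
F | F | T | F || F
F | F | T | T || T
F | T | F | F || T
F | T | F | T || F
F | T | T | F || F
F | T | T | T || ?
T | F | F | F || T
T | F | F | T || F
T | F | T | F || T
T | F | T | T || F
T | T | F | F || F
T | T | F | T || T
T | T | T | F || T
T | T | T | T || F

F, T, T

Row P=F, Q=F, R=F, S=F: ((Q \oplus P) \oplus S) = F, ((R \land Q) \leftrightarrow (Q \oplus Q)) = T, so the formula = F.
Row P=F, Q=F, R=F, S=T: ((Q \oplus P) \oplus S) = T, ((R \land Q) \leftrightarrow (Q \oplus Q)) = T, so the formula = T.
Row P=F, Q=T, R=T, S=T: ((Q \oplus P) \oplus S) = F, ((R \land Q) \leftrightarrow (Q \oplus Q)) = F, so the formula = T.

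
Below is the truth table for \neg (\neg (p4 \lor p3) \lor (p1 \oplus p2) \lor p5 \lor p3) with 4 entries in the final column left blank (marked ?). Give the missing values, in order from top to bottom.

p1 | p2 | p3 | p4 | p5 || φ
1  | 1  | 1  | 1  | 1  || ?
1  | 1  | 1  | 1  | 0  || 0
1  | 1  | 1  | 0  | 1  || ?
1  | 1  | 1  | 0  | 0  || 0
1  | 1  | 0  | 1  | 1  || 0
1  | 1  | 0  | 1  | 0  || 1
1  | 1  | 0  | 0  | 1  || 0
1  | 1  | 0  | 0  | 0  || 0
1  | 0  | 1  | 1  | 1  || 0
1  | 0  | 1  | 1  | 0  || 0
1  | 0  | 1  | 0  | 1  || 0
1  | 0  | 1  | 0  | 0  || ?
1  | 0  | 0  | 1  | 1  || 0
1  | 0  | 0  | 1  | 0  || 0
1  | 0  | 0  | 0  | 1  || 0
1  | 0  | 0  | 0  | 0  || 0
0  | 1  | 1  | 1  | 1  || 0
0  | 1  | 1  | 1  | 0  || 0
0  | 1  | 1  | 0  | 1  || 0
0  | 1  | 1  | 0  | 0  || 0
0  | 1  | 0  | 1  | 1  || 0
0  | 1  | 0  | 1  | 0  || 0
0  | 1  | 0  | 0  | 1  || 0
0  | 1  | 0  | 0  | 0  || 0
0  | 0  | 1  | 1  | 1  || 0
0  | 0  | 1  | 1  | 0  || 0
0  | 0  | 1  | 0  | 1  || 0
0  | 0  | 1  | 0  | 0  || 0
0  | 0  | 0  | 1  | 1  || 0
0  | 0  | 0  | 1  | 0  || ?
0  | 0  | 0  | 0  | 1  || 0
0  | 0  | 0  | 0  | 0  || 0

0, 0, 0, 1

Row p1=1, p2=1, p3=1, p4=1, p5=1: \neg (p4 \lor p3) = 0, (p1 \oplus p2) = 0, (\neg (p4 \lor p3) \lor (p1 \oplus p2) \lor p5 \lor p3) = 1, so the formula = 0.
Row p1=1, p2=1, p3=1, p4=0, p5=1: \neg (p4 \lor p3) = 0, (p1 \oplus p2) = 0, (\neg (p4 \lor p3) \lor (p1 \oplus p2) \lor p5 \lor p3) = 1, so the formula = 0.
Row p1=1, p2=0, p3=1, p4=0, p5=0: \neg (p4 \lor p3) = 0, (p1 \oplus p2) = 1, (\neg (p4 \lor p3) \lor (p1 \oplus p2) \lor p5 \lor p3) = 1, so the formula = 0.
Row p1=0, p2=0, p3=0, p4=1, p5=0: \neg (p4 \lor p3) = 0, (p1 \oplus p2) = 0, (\neg (p4 \lor p3) \lor (p1 \oplus p2) \lor p5 \lor p3) = 0, so the formula = 1.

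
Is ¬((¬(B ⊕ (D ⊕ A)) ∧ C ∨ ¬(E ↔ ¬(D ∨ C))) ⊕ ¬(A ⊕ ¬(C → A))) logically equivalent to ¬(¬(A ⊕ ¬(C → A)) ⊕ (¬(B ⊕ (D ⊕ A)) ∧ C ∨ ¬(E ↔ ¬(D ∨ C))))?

A  B  C  D  E  |  φ  ψ
T  T  T  T  T  |  F  F
T  T  T  T  F  |  T  T
T  T  T  F  T  |  F  F
T  T  T  F  F  |  F  F
T  T  F  T  T  |  F  F
T  T  F  T  F  |  T  T
T  T  F  F  T  |  T  T
T  T  F  F  F  |  F  F
T  F  T  T  T  |  F  F
T  F  T  T  F  |  F  F
T  F  T  F  T  |  F  F
T  F  T  F  F  |  T  T
T  F  F  T  T  |  F  F
T  F  F  T  F  |  T  T
T  F  F  F  T  |  T  T
T  F  F  F  F  |  F  F
F  T  T  T  T  |  F  F
F  T  T  T  F  |  F  F
F  T  T  F  T  |  F  F
F  T  T  F  F  |  T  T
F  T  F  T  T  |  T  T
F  T  F  T  F  |  F  F
F  T  F  F  T  |  F  F
F  T  F  F  F  |  T  T
F  F  T  T  T  |  F  F
F  F  T  T  F  |  T  T
F  F  T  F  T  |  F  F
F  F  T  F  F  |  F  F
F  F  F  T  T  |  T  T
F  F  F  T  F  |  F  F
F  F  F  F  T  |  F  F
F  F  F  F  F  |  T  T
The columns for φ and ψ agree on every row, so they are logically equivalent.

equivalent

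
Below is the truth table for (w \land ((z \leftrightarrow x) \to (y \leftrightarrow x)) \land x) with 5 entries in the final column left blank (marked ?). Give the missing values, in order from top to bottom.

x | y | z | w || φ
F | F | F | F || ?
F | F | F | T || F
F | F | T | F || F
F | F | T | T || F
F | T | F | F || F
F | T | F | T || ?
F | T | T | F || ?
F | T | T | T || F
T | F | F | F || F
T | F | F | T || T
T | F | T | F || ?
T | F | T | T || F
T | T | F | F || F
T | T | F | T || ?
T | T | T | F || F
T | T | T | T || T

F, F, F, F, T

Row x=F, y=F, z=F, w=F: ((z \leftrightarrow x) \to (y \leftrightarrow x)) = T, so the formula = F.
Row x=F, y=T, z=F, w=T: ((z \leftrightarrow x) \to (y \leftrightarrow x)) = F, so the formula = F.
Row x=F, y=T, z=T, w=F: ((z \leftrightarrow x) \to (y \leftrightarrow x)) = T, so the formula = F.
Row x=T, y=F, z=T, w=F: ((z \leftrightarrow x) \to (y \leftrightarrow x)) = F, so the formula = F.
Row x=T, y=T, z=F, w=T: ((z \leftrightarrow x) \to (y \leftrightarrow x)) = T, so the formula = T.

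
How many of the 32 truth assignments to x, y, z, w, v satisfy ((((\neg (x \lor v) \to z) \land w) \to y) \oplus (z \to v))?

11

x | y | z | w | v || φ
0 | 0 | 0 | 0 | 0 || 0
0 | 0 | 0 | 0 | 1 || 0
0 | 0 | 0 | 1 | 0 || 0
0 | 0 | 0 | 1 | 1 || 1
0 | 0 | 1 | 0 | 0 || 1
0 | 0 | 1 | 0 | 1 || 0
0 | 0 | 1 | 1 | 0 || 0
0 | 0 | 1 | 1 | 1 || 1
0 | 1 | 0 | 0 | 0 || 0
0 | 1 | 0 | 0 | 1 || 0
0 | 1 | 0 | 1 | 0 || 0
0 | 1 | 0 | 1 | 1 || 0
0 | 1 | 1 | 0 | 0 || 1
0 | 1 | 1 | 0 | 1 || 0
0 | 1 | 1 | 1 | 0 || 1
0 | 1 | 1 | 1 | 1 || 0
1 | 0 | 0 | 0 | 0 || 0
1 | 0 | 0 | 0 | 1 || 0
1 | 0 | 0 | 1 | 0 || 1
1 | 0 | 0 | 1 | 1 || 1
1 | 0 | 1 | 0 | 0 || 1
1 | 0 | 1 | 0 | 1 || 0
1 | 0 | 1 | 1 | 0 || 0
1 | 0 | 1 | 1 | 1 || 1
1 | 1 | 0 | 0 | 0 || 0
1 | 1 | 0 | 0 | 1 || 0
1 | 1 | 0 | 1 | 0 || 0
1 | 1 | 0 | 1 | 1 || 0
1 | 1 | 1 | 0 | 0 || 1
1 | 1 | 1 | 0 | 1 || 0
1 | 1 | 1 | 1 | 0 || 1
1 | 1 | 1 | 1 | 1 || 0
The formula is true on 11 of the 32 rows.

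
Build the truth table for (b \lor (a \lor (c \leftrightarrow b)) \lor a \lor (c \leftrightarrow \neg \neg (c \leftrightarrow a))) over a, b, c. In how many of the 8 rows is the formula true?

a | b | c || (c \leftrightarrow b) | (c \leftrightarrow a) | \neg (c \leftrightarrow a) | φ
0 | 0 | 0 ||           1           |           1           |             0              | 1
0 | 0 | 1 ||           0           |           0           |             1              | 0
0 | 1 | 0 ||           0           |           1           |             0              | 1
0 | 1 | 1 ||           1           |           0           |             1              | 1
1 | 0 | 0 ||           1           |           0           |             1              | 1
1 | 0 | 1 ||           0           |           1           |             0              | 1
1 | 1 | 0 ||           0           |           0           |             1              | 1
1 | 1 | 1 ||           1           |           1           |             0              | 1
The formula is true on 7 of the 8 rows.

7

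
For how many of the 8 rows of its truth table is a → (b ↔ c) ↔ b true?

a  b  c  |  ((a → (b ↔ c)) ↔ b)
T  T  T  |           T         
T  T  F  |           F         
T  F  T  |           T         
T  F  F  |           F         
F  T  T  |           T         
F  T  F  |           T         
F  F  T  |           F         
F  F  F  |           F         
The formula is true on 4 of the 8 rows.

4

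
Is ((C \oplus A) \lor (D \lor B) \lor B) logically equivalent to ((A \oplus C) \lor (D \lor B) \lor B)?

A | B | C | D | φ | ψ
- | - | - | - | - | -
T | T | T | T | T | T
T | T | T | F | T | T
T | T | F | T | T | T
T | T | F | F | T | T
T | F | T | T | T | T
T | F | T | F | F | F
T | F | F | T | T | T
T | F | F | F | T | T
F | T | T | T | T | T
F | T | T | F | T | T
F | T | F | T | T | T
F | T | F | F | T | T
F | F | T | T | T | T
F | F | T | F | T | T
F | F | F | T | T | T
F | F | F | F | F | F
The columns for φ and ψ agree on every row, so they are logically equivalent.

equivalent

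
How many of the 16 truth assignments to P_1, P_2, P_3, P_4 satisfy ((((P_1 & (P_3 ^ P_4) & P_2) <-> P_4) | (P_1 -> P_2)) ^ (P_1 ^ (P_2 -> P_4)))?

P_1  P_2  P_3  P_4  |  (P_3 ^ P_4)  (P_1 & (P_3 ^ P_4) & P_2)  (P_1 -> P_2)  (P_2 -> P_4)  (P_1 ^ (P_2 -> P_4))  φ
 F    F    F    F   |       F                   F                   T             T                 T            F
 F    F    F    T   |       T                   F                   T             T                 T            F
 F    F    T    F   |       T                   F                   T             T                 T            F
 F    F    T    T   |       F                   F                   T             T                 T            F
 F    T    F    F   |       F                   F                   T             F                 F            T
 F    T    F    T   |       T                   F                   T             T                 T            F
 F    T    T    F   |       T                   F                   T             F                 F            T
 F    T    T    T   |       F                   F                   T             T                 T            F
 T    F    F    F   |       F                   F                   F             T                 F            T
 T    F    F    T   |       T                   F                   F             T                 F            F
 T    F    T    F   |       T                   F                   F             T                 F            T
 T    F    T    T   |       F                   F                   F             T                 F            F
 T    T    F    F   |       F                   F                   T             F                 T            F
 T    T    F    T   |       T                   T                   T             T                 F            T
 T    T    T    F   |       T                   T                   T             F                 T            F
 T    T    T    T   |       F                   F                   T             T                 F            T
The formula is true on 6 of the 16 rows.

6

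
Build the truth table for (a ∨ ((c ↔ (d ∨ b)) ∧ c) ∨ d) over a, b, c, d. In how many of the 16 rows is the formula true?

a | b | c | d || (d ∨ b) | (c ↔ (d ∨ b)) | ((c ↔ (d ∨ b)) ∧ c) | (a ∨ ((c ↔ (d ∨ b)) ∧ c) ∨ d)
T | T | T | T ||    T    |       T       |          T          |               T              
T | T | T | F ||    T    |       T       |          T          |               T              
T | T | F | T ||    T    |       F       |          F          |               T              
T | T | F | F ||    T    |       F       |          F          |               T              
T | F | T | T ||    T    |       T       |          T          |               T              
T | F | T | F ||    F    |       F       |          F          |               T              
T | F | F | T ||    T    |       F       |          F          |               T              
T | F | F | F ||    F    |       T       |          F          |               T              
F | T | T | T ||    T    |       T       |          T          |               T              
F | T | T | F ||    T    |       T       |          T          |               T              
F | T | F | T ||    T    |       F       |          F          |               T              
F | T | F | F ||    T    |       F       |          F          |               F              
F | F | T | T ||    T    |       T       |          T          |               T              
F | F | T | F ||    F    |       F       |          F          |               F              
F | F | F | T ||    T    |       F       |          F          |               T              
F | F | F | F ||    F    |       T       |          F          |               F              
The formula is true on 13 of the 16 rows.

13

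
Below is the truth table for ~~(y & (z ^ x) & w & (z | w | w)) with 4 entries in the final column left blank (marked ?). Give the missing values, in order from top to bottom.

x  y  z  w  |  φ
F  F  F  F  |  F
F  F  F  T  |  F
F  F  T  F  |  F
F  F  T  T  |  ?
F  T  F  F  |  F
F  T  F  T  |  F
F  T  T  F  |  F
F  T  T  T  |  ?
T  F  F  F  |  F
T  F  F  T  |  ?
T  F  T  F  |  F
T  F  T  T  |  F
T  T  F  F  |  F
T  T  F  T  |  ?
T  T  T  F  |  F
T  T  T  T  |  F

F, T, F, T

Row x=F, y=F, z=T, w=T: (y & (z ^ x) & w & (z | w | w)) = F, ~(y & (z ^ x) & w & (z | w | w)) = T, so the formula = F.
Row x=F, y=T, z=T, w=T: (y & (z ^ x) & w & (z | w | w)) = T, ~(y & (z ^ x) & w & (z | w | w)) = F, so the formula = T.
Row x=T, y=F, z=F, w=T: (y & (z ^ x) & w & (z | w | w)) = F, ~(y & (z ^ x) & w & (z | w | w)) = T, so the formula = F.
Row x=T, y=T, z=F, w=T: (y & (z ^ x) & w & (z | w | w)) = T, ~(y & (z ^ x) & w & (z | w | w)) = F, so the formula = T.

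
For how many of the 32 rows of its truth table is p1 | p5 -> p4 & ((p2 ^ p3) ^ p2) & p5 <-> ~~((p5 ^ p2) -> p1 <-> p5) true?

18

p1 | p2 | p3 | p4 | p5 | φ
-- | -- | -- | -- | -- | -
F  | F  | F  | F  | F  | F
F  | F  | F  | F  | T  | T
F  | F  | F  | T  | F  | F
F  | F  | F  | T  | T  | T
F  | F  | T  | F  | F  | F
F  | F  | T  | F  | T  | T
F  | F  | T  | T  | F  | F
F  | F  | T  | T  | T  | F
F  | T  | F  | F  | F  | T
F  | T  | F  | F  | T  | F
F  | T  | F  | T  | F  | T
F  | T  | F  | T  | T  | F
F  | T  | T  | F  | F  | T
F  | T  | T  | F  | T  | F
F  | T  | T  | T  | F  | T
F  | T  | T  | T  | T  | T
T  | F  | F  | F  | F  | T
T  | F  | F  | F  | T  | F
T  | F  | F  | T  | F  | T
T  | F  | F  | T  | T  | F
T  | F  | T  | F  | F  | T
T  | F  | T  | F  | T  | F
T  | F  | T  | T  | F  | T
T  | F  | T  | T  | T  | T
T  | T  | F  | F  | F  | T
T  | T  | F  | F  | T  | F
T  | T  | F  | T  | F  | T
T  | T  | F  | T  | T  | F
T  | T  | T  | F  | F  | T
T  | T  | T  | F  | T  | F
T  | T  | T  | T  | F  | T
T  | T  | T  | T  | T  | T
The formula is true on 18 of the 32 rows.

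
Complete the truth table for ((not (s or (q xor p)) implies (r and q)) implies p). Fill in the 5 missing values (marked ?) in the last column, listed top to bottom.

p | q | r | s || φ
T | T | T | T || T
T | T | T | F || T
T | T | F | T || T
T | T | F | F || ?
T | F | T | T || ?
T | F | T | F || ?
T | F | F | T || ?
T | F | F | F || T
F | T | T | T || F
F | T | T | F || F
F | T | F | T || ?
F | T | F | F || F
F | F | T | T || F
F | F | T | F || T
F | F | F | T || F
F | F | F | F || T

Row p=T, q=T, r=F, s=F: (not (s or (q xor p)) implies (r and q)) = F, so the formula = T.
Row p=T, q=F, r=T, s=T: (not (s or (q xor p)) implies (r and q)) = T, so the formula = T.
Row p=T, q=F, r=T, s=F: (not (s or (q xor p)) implies (r and q)) = T, so the formula = T.
Row p=T, q=F, r=F, s=T: (not (s or (q xor p)) implies (r and q)) = T, so the formula = T.
Row p=F, q=T, r=F, s=T: (not (s or (q xor p)) implies (r and q)) = T, so the formula = F.

T, T, T, T, F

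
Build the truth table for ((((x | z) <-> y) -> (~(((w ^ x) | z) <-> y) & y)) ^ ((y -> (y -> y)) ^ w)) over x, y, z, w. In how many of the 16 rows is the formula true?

x  y  z  w  |  φ
0  0  0  0  |  1
0  0  0  1  |  0
0  0  1  0  |  0
0  0  1  1  |  1
0  1  0  0  |  0
0  1  0  1  |  1
0  1  1  0  |  1
0  1  1  1  |  0
1  0  0  0  |  0
1  0  0  1  |  1
1  0  1  0  |  0
1  0  1  1  |  1
1  1  0  0  |  1
1  1  0  1  |  1
1  1  1  0  |  1
1  1  1  1  |  0
The formula is true on 9 of the 16 rows.

9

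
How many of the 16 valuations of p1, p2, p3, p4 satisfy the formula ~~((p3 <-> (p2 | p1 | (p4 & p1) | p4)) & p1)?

p1  p2  p3  p4     (p4 & p1)  (p2 | p1 | (p4 & p1) | p4)  φ
T   T   T   T          T                  T               T
T   T   T   F          F                  T               T
T   T   F   T          T                  T               F
T   T   F   F          F                  T               F
T   F   T   T          T                  T               T
T   F   T   F          F                  T               T
T   F   F   T          T                  T               F
T   F   F   F          F                  T               F
F   T   T   T          F                  T               F
F   T   T   F          F                  T               F
F   T   F   T          F                  T               F
F   T   F   F          F                  T               F
F   F   T   T          F                  T               F
F   F   T   F          F                  F               F
F   F   F   T          F                  T               F
F   F   F   F          F                  F               F
The formula is true on 4 of the 16 rows.

4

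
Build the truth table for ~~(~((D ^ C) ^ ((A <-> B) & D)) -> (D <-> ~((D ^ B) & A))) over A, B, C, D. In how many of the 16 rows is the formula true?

12

A | B | C | D | (D ^ C) | (A <-> B) | ((A <-> B) & D) | ((D ^ C) ^ ((A <-> B) & D)) | ~((D ^ C) ^ ((A <-> B) & D)) | (D ^ B) | ((D ^ B) & A) | ~((D ^ B) & A) | (D <-> ~((D ^ B) & A)) | φ
- | - | - | - | ------- | --------- | --------------- | --------------------------- | ---------------------------- | ------- | ------------- | -------------- | ---------------------- | -
0 | 0 | 0 | 0 |    0    |     1     |        0        |              0              |              1               |    0    |       0       |       1        |           0            | 0
0 | 0 | 0 | 1 |    1    |     1     |        1        |              0              |              1               |    1    |       0       |       1        |           1            | 1
0 | 0 | 1 | 0 |    1    |     1     |        0        |              1              |              0               |    0    |       0       |       1        |           0            | 1
0 | 0 | 1 | 1 |    0    |     1     |        1        |              1              |              0               |    1    |       0       |       1        |           1            | 1
0 | 1 | 0 | 0 |    0    |     0     |        0        |              0              |              1               |    1    |       0       |       1        |           0            | 0
0 | 1 | 0 | 1 |    1    |     0     |        0        |              1              |              0               |    0    |       0       |       1        |           1            | 1
0 | 1 | 1 | 0 |    1    |     0     |        0        |              1              |              0               |    1    |       0       |       1        |           0            | 1
0 | 1 | 1 | 1 |    0    |     0     |        0        |              0              |              1               |    0    |       0       |       1        |           1            | 1
1 | 0 | 0 | 0 |    0    |     0     |        0        |              0              |              1               |    0    |       0       |       1        |           0            | 0
1 | 0 | 0 | 1 |    1    |     0     |        0        |              1              |              0               |    1    |       1       |       0        |           0            | 1
1 | 0 | 1 | 0 |    1    |     0     |        0        |              1              |              0               |    0    |       0       |       1        |           0            | 1
1 | 0 | 1 | 1 |    0    |     0     |        0        |              0              |              1               |    1    |       1       |       0        |           0            | 0
1 | 1 | 0 | 0 |    0    |     1     |        0        |              0              |              1               |    1    |       1       |       0        |           1            | 1
1 | 1 | 0 | 1 |    1    |     1     |        1        |              0              |              1               |    0    |       0       |       1        |           1            | 1
1 | 1 | 1 | 0 |    1    |     1     |        0        |              1              |              0               |    1    |       1       |       0        |           1            | 1
1 | 1 | 1 | 1 |    0    |     1     |        1        |              1              |              0               |    0    |       0       |       1        |           1            | 1
The formula is true on 12 of the 16 rows.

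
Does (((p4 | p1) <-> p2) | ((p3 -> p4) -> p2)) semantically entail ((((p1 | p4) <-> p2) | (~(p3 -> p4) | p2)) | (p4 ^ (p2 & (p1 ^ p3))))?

yes

p1 | p2 | p3 | p4 || φ | ψ
T  | T  | T  | T  || T | T
T  | T  | T  | F  || T | T
T  | T  | F  | T  || T | T
T  | T  | F  | F  || T | T
T  | F  | T  | T  || F | T
T  | F  | T  | F  || T | T
T  | F  | F  | T  || F | T
T  | F  | F  | F  || F | F
F  | T  | T  | T  || T | T
F  | T  | T  | F  || T | T
F  | T  | F  | T  || T | T
F  | T  | F  | F  || T | T
F  | F  | T  | T  || F | T
F  | F  | T  | F  || T | T
F  | F  | F  | T  || F | T
F  | F  | F  | F  || T | T
In every row where φ is true, ψ is also true, so φ ⊨ ψ.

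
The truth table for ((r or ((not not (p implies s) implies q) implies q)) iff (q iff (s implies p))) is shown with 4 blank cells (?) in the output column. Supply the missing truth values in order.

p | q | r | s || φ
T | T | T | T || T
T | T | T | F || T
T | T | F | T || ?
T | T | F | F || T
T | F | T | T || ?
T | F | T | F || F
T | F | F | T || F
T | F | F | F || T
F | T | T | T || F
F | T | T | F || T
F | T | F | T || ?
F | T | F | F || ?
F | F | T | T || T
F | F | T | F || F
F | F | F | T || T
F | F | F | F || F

Row p=T, q=T, r=F, s=T: (r or ((not not (p implies s) implies q) implies q)) = T, (q iff (s implies p)) = T, so the formula = T.
Row p=T, q=F, r=T, s=T: (r or ((not not (p implies s) implies q) implies q)) = T, (q iff (s implies p)) = F, so the formula = F.
Row p=F, q=T, r=F, s=T: (r or ((not not (p implies s) implies q) implies q)) = T, (q iff (s implies p)) = F, so the formula = F.
Row p=F, q=T, r=F, s=F: (r or ((not not (p implies s) implies q) implies q)) = T, (q iff (s implies p)) = T, so the formula = T.

T, F, F, T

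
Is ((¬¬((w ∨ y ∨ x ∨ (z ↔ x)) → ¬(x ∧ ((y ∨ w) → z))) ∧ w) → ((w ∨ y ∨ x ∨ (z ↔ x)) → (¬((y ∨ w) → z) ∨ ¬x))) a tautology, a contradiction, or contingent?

x | y | z | w | φ
- | - | - | - | -
1 | 1 | 1 | 1 | 1
1 | 1 | 1 | 0 | 1
1 | 1 | 0 | 1 | 1
1 | 1 | 0 | 0 | 1
1 | 0 | 1 | 1 | 1
1 | 0 | 1 | 0 | 1
1 | 0 | 0 | 1 | 1
1 | 0 | 0 | 0 | 1
0 | 1 | 1 | 1 | 1
0 | 1 | 1 | 0 | 1
0 | 1 | 0 | 1 | 1
0 | 1 | 0 | 0 | 1
0 | 0 | 1 | 1 | 1
0 | 0 | 1 | 0 | 1
0 | 0 | 0 | 1 | 1
0 | 0 | 0 | 0 | 1
Every row is 1, so the formula is a tautology.

tautology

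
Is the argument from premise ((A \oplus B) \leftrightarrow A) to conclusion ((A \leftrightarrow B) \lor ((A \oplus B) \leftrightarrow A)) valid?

A | B | φ | ψ
- | - | - | -
1 | 1 | 0 | 1
1 | 0 | 1 | 1
0 | 1 | 0 | 0
0 | 0 | 1 | 1
In every row where φ is true, ψ is also true, so φ ⊨ ψ.

yes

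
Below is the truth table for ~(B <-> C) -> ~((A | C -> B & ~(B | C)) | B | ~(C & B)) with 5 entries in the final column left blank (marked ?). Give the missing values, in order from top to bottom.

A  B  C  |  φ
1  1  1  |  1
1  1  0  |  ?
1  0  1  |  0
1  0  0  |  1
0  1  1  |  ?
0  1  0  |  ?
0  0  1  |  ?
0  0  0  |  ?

0, 1, 0, 0, 1

Row A=1, B=1, C=0: ~(B <-> C) = 1, ~((A | C -> B & ~(B | C)) | B | ~(C & B)) = 0, so the formula = 0.
Row A=0, B=1, C=1: ~(B <-> C) = 0, ~((A | C -> B & ~(B | C)) | B | ~(C & B)) = 0, so the formula = 1.
Row A=0, B=1, C=0: ~(B <-> C) = 1, ~((A | C -> B & ~(B | C)) | B | ~(C & B)) = 0, so the formula = 0.
Row A=0, B=0, C=1: ~(B <-> C) = 1, ~((A | C -> B & ~(B | C)) | B | ~(C & B)) = 0, so the formula = 0.
Row A=0, B=0, C=0: ~(B <-> C) = 0, ~((A | C -> B & ~(B | C)) | B | ~(C & B)) = 0, so the formula = 1.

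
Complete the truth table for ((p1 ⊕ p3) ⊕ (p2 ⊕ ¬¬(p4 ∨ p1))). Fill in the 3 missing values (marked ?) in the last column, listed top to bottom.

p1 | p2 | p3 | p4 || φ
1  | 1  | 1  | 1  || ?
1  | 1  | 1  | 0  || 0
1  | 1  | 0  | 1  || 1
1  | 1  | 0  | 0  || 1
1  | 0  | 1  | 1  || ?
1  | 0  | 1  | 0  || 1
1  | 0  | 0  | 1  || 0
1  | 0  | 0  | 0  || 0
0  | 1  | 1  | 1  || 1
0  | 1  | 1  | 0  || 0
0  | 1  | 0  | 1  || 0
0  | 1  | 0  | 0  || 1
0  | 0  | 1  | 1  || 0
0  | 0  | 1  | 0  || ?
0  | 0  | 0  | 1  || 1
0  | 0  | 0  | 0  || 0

0, 1, 1

Row p1=1, p2=1, p3=1, p4=1: (p1 ⊕ p3) = 0, (p2 ⊕ ¬¬(p4 ∨ p1)) = 0, so the formula = 0.
Row p1=1, p2=0, p3=1, p4=1: (p1 ⊕ p3) = 0, (p2 ⊕ ¬¬(p4 ∨ p1)) = 1, so the formula = 1.
Row p1=0, p2=0, p3=1, p4=0: (p1 ⊕ p3) = 1, (p2 ⊕ ¬¬(p4 ∨ p1)) = 0, so the formula = 1.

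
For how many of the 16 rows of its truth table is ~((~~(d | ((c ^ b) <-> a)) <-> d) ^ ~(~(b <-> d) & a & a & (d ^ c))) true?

10

  a      b      c      d       (c ^ b)  ((c ^ b) <-> a)  (d | ((c ^ b) <-> a))  ~(d | ((c ^ b) <-> a))  ~~(d | ((c ^ b) <-> a))  (b <-> d)  ~(b <-> d)  (~(b <-> d) & a)  (d ^ c)    φ  
False  False  False  False      False         True                True                  False                     True              True      False          False         False   False
False  False  False   True      False         True                True                  False                     True             False       True          False          True    True
False  False   True  False       True        False               False                   True                    False              True      False          False          True    True
False  False   True   True       True        False                True                  False                     True             False       True          False         False    True
False   True  False  False       True        False               False                   True                    False             False       True          False         False    True
False   True  False   True       True        False                True                  False                     True              True      False          False          True    True
False   True   True  False      False         True                True                  False                     True             False       True          False          True   False
False   True   True   True      False         True                True                  False                     True              True      False          False         False    True
 True  False  False  False      False        False               False                   True                    False              True      False          False         False    True
 True  False  False   True      False        False                True                  False                     True             False       True           True          True   False
 True  False   True  False       True         True                True                  False                     True              True      False          False          True   False
 True  False   True   True       True         True                True                  False                     True             False       True           True         False    True
 True   True  False  False       True         True                True                  False                     True             False       True           True         False   False
 True   True  False   True       True         True                True                  False                     True              True      False          False          True    True
 True   True   True  False      False        False               False                   True                    False             False       True           True          True   False
 True   True   True   True      False        False                True                  False                     True              True      False          False         False    True
The formula is true on 10 of the 16 rows.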